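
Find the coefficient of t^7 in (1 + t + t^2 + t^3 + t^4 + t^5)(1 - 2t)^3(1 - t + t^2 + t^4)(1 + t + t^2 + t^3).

11

(1 + t + t^2 + t^3 + t^4 + t^5) has coefficients 1,1,1,1,1,1 for degrees 0…5.
(1 - 2t)^3 has coefficients 1,-6,12,-8,0,0,0,0 for degrees 0…7.
Multiplying by (1 - t + t^2 + t^4) gives running coefficients 1,-7,19,-26,21,-14,12,-8 for degrees 0…7.
Finally multiplying by (1 + t + t^2 + t^3), the product of all factors after the first has coefficients 1,-6,13,-13,7,0,-7,11 for degrees 0…7.
[t^7] = 1·11 + 1·(-7) + 1·0 + 1·7 + 1·(-13) + 1·13 = 11.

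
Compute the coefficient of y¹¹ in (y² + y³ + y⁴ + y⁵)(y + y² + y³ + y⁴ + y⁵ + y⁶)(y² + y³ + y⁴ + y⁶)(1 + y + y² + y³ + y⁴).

(y² + y³ + y⁴ + y⁵) has coefficients 0,0,1,1,1,1 for degrees 0…5.
(y + y² + y³ + y⁴ + y⁵ + y⁶) has coefficients 0,1,1,1,1,1,1,0,0,0,0,0 for degrees 0…11.
Multiplying by (y² + y³ + y⁴ + y⁶) gives running coefficients 0,0,0,1,2,3,3,4,4,3,2,1 for degrees 0…11.
Finally multiplying by (1 + y + y² + y³ + y⁴), the product of all factors after the first has coefficients 0,0,0,1,3,6,9,13,16,17,16,14 for degrees 0…11.
[y¹¹] = 1·17 + 1·16 + 1·13 + 1·9 = 55.

55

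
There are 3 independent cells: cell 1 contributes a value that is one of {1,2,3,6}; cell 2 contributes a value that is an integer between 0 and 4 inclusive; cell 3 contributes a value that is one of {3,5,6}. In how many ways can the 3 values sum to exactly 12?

The generating function for the choices is (z + z^2 + z^3 + z^6)·(1 + z + z^2 + z^3 + z^4)·(z^3 + z^5 + z^6); the count is [z^12].
(z + z^2 + z^3 + z^6) has coefficients 0,1,1,1,0,0,1 for degrees 0…6.
(1 + z + z^2 + z^3 + z^4) has coefficients 1,1,1,1,1,0,0,0,0,0,0,0,0 for degrees 0…12.
Finally multiplying by (z^3 + z^5 + z^6), the product of all factors after the first has coefficients 0,0,0,1,1,2,3,3,2,2,1,0,0 for degrees 0…12.
[z^12] = 1·0 + 1·1 + 1·2 + 1·3 = 6.

6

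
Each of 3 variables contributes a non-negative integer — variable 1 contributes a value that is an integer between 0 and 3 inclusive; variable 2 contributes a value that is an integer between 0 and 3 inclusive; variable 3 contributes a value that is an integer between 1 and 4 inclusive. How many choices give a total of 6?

The generating function for the choices is (1 + q + q² + q³)·(1 + q + q² + q³)·(q + q² + q³ + q⁴); the count is [q⁶].
(1 + q + q² + q³) has coefficients 1,1,1,1 for degrees 0…3.
(1 + q + q² + q³) has coefficients 1,1,1,1,0,0,0 for degrees 0…6.
Finally multiplying by (q + q² + q³ + q⁴), the product of all factors after the first has coefficients 0,1,2,3,4,3,2 for degrees 0…6.
[q⁶] = 1·2 + 1·3 + 1·4 + 1·3 = 12.

12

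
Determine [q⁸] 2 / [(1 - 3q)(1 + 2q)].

Partial fractions give a closed form: a_n = (6/5)·3^n + (4/5)·(-2)^n.
At n = 8: a_8 = 8078.

8078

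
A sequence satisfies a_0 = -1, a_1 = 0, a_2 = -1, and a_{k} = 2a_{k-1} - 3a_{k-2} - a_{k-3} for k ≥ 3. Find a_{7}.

1

The ordinary generating function has denominator 1 - 2q + 3q^2 + q^3.
Iterating the recurrence: a_0,…,a_{7} = -1, 0, -1, -1, 1, 6, 10, 1.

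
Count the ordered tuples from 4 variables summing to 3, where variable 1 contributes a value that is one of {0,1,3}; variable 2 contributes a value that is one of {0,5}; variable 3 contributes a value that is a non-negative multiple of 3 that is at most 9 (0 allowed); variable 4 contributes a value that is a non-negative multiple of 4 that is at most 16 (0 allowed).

2

The generating function for the choices is (1 + t + t^3)·(1 + t^5)·(1 + t^3 + t^6 + t^9)·(1 + t^4 + t^8 + t^12 + t^16); the count is [t^3].
(1 + t + t^3) has coefficients 1,1,0,1 for degrees 0…3.
(1 + t^5) has coefficients 1,0,0,0 for degrees 0…3.
Multiplying by (1 + t^3 + t^6 + t^9) gives running coefficients 1,0,0,1 for degrees 0…3.
Finally multiplying by (1 + t^4 + t^8 + t^12 + t^16), the product of all factors after the first has coefficients 1,0,0,1 for degrees 0…3.
[t^3] = 1·1 + 1·0 + 1·1 = 2.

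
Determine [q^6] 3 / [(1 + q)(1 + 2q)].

The denominator gives the recurrence a_n = −3a_(n−1) − 2a_(n−2) for n ≥ 2; the numerator fixes a_0 = 3, a_1 = -9.
Iterating: 3, -9, 21, -45, 93, -189, 381, so a_6 = 381.

381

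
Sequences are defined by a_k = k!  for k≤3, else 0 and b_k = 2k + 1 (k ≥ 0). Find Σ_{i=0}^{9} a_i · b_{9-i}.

This is [x^9] in the product of the two ordinary generating functions.
Σ = 1·19 + 1·17 + 2·15 + 6·13 + 0·11 + 0·9 + 0·7 + 0·5 + 0·3 + 0·1 = 144.

144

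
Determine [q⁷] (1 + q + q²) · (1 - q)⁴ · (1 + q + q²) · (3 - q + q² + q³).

(1 + q + q²) has coefficients 1,1,1 for degrees 0…2.
(1 - q)⁴ has coefficients 1,-4,6,-4,1,0,0,0 for degrees 0…7.
Multiplying by (1 + q + q²) gives running coefficients 1,-3,3,-2,3,-3,1,0 for degrees 0…7.
Finally multiplying by (3 - q + q² + q³), the product of all factors after the first has coefficients 3,-10,13,-11,11,-11,7,-1 for degrees 0…7.
[q⁷] = 1·(-1) + 1·7 + 1·(-11) = -5.

-5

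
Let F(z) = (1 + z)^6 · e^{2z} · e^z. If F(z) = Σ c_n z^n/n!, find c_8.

5668137

The EGF product rule gives c_8 = Σ_{k_1+k_2+k_3=8} C(8; k_1,k_2,k_3) · ∏ g_i(k_i), where (1+z)^6 gives the falling factorial (6)_k; e^{2z} gives (2)^k; e^z gives (1)^k.
g_1(k) for k = 0…8: 1, 6, 30, 120, 360, 720, 720, 0, 0.
g_2(k) for k = 0…8: 1, 2, 4, 8, 16, 32, 64, 128, 256.
g_3(k) for k = 0…8: 1, 1, 1, 1, 1, 1, 1, 1, 1.
First combine the last two factors: h(k) = Σ_j C(k,j)·g_2(j)·g_3(k−j) for k = 0…8: 1, 3, 9, 27, 81, 243, 729, 2187, 6561.
c_8 = Σ_k C(8,k)·g_1(k)·h(8−k) = 1·1·6561 + 8·6·2187 + 28·30·729 + 56·120·243 + 70·360·81 + 56·720·27 + 28·720·9 = 6561 + 104976 + 612360 + 1632960 + 2041200 + 1088640 + 181440 = 5668137.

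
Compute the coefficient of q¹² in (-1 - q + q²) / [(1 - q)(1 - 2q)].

The denominator gives the recurrence a_n = 3a_(n−1) − 2a_(n−2) for n ≥ 3; the numerator fixes a_0 = -1, a_1 = -4, a_2 = -9.
Iterating: -1, -4, -9, -19, -39, -79, -159, -319, -639, -1279, -2559, -5119, -10239, so a_12 = -10239.

-10239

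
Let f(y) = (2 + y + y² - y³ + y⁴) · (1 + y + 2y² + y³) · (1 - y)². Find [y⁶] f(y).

(2 + y + y² - y³ + y⁴) has coefficients 2,1,1,-1,1 for degrees 0…4.
(1 + y + 2y² + y³) has coefficients 1,1,2,1,0,0,0 for degrees 0…6.
Finally multiplying by (1 - y)², the product of all factors after the first has coefficients 1,-1,1,-2,0,1,0 for degrees 0…6.
[y⁶] = 2·0 + 1·1 + 1·0 − 1·(-2) + 1·1 = 4.

4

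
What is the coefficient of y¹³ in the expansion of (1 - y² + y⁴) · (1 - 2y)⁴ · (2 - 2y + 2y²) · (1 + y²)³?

-320

(1 - y² + y⁴) has coefficients 1,0,-1,0,1 for degrees 0…4.
(1 - 2y)⁴ has coefficients 1,-8,24,-32,16,0,0,0,0,0,0,0,0,0 for degrees 0…13.
Multiplying by (2 - 2y + 2y²) gives running coefficients 2,-18,66,-128,144,-96,32,0,0,0,0,0,0,0 for degrees 0…13.
Finally multiplying by (1 + y²)³, the product of all factors after the first has coefficients 2,-18,72,-182,348,-534,664,-690,594,-416,240,-96,32,0 for degrees 0…13.
[y¹³] = 1·0 − 1·(-96) + 1·(-416) = -320.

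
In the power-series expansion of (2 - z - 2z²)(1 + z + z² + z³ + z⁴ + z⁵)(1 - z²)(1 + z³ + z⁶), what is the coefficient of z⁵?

-3

(2 - z - 2z²) has coefficients 2,-1,-2 for degrees 0…2.
(1 + z + z² + z³ + z⁴ + z⁵) has coefficients 1,1,1,1,1,1 for degrees 0…5.
Multiplying by (1 - z²) gives running coefficients 1,1,0,0,0,0 for degrees 0…5.
Finally multiplying by (1 + z³ + z⁶), the product of all factors after the first has coefficients 1,1,0,1,1,0 for degrees 0…5.
[z⁵] = 2·0 − 1·1 − 2·1 = -3.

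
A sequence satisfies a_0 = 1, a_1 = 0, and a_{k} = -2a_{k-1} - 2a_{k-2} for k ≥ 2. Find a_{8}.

16

The ordinary generating function has denominator 1 + 2t + 2t^2.
Iterating the recurrence: a_0,…,a_{8} = 1, 0, -2, 4, -4, 0, 8, -16, 16.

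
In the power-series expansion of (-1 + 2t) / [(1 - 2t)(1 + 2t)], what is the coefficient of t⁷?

Partial fractions give a closed form: a_n = (-1)·(-2)^n.
At n = 7: a_7 = 128.

128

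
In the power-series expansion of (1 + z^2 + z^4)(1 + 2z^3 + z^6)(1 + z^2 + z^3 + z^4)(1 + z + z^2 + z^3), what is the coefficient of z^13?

(1 + z^2 + z^4) has coefficients 1,0,1,0,1 for degrees 0…4.
(1 + 2z^3 + z^6) has coefficients 1,0,0,2,0,0,1,0,0,0,0,0,0,0 for degrees 0…13.
Multiplying by (1 + z^2 + z^3 + z^4) gives running coefficients 1,0,1,3,1,2,3,2,1,1,1,0,0,0 for degrees 0…13.
Finally multiplying by (1 + z + z^2 + z^3), the product of all factors after the first has coefficients 1,1,2,5,5,7,9,8,8,7,5,3,2,1 for degrees 0…13.
[z^13] = 1·1 + 1·3 + 1·7 = 11.

11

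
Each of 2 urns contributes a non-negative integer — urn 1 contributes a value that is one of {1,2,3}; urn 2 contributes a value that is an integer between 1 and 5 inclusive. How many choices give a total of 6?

3

The generating function for the choices is (q + q² + q³)·(q + q² + q³ + q⁴ + q⁵); the count is [q⁶].
(q + q² + q³) has coefficients 0,1,1,1 for degrees 0…3.
(q + q² + q³ + q⁴ + q⁵) has coefficients 0,1,1,1,1,1,0 for degrees 0…6.
[q⁶] = 1·1 + 1·1 + 1·1 = 3.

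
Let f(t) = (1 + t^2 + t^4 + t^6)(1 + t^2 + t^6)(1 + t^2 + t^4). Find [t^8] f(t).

7

(1 + t^2 + t^4 + t^6) has coefficients 1,0,1,0,1,0,1 for degrees 0…6.
(1 + t^2 + t^6) has coefficients 1,0,1,0,0,0,1,0,0 for degrees 0…8.
Finally multiplying by (1 + t^2 + t^4), the product of all factors after the first has coefficients 1,0,2,0,2,0,2,0,1 for degrees 0…8.
[t^8] = 1·1 + 1·2 + 1·2 + 1·2 = 7.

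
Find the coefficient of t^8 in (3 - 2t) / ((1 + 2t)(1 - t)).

683

The denominator gives the recurrence a_n = −a_(n−1) + 2a_(n−2) for n ≥ 3; the numerator fixes a_0 = 3, a_1 = -5, a_2 = 11.
Iterating: 3, -5, 11, -21, 43, -85, 171, -341, 683, so a_8 = 683.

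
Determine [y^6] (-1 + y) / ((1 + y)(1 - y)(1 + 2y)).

Partial fractions give a closed form: a_n = (1)·(-1)^n + (-2)·(-2)^n.
At n = 6: a_6 = -127.

-127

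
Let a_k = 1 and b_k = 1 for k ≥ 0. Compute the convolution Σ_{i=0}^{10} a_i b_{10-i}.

11

This is [x^10] in the product of the two ordinary generating functions.
Σ = 1·1 + 1·1 + 1·1 + 1·1 + 1·1 + 1·1 + 1·1 + 1·1 + 1·1 + 1·1 + 1·1 = 11.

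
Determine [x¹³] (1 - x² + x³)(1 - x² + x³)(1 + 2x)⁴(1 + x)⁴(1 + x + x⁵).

399

(1 - x² + x³) has coefficients 1,0,-1,1 for degrees 0…3.
(1 - x² + x³) has coefficients 1,0,-1,1,0,0,0,0,0,0,0,0,0,0 for degrees 0…13.
Multiplying by (1 + 2x)⁴ gives running coefficients 1,8,23,25,0,-8,16,16,0,0,0,0,0,0 for degrees 0…13.
Multiplying by (1 + x)⁴ gives running coefficients 1,12,61,169,271,242,107,57,128,152,80,16,0,0 for degrees 0…13.
Finally multiplying by (1 + x + x⁵), the product of all factors after the first has coefficients 1,13,73,230,440,514,361,225,354,551,474,203,73,128 for degrees 0…13.
[x¹³] = 1·128 − 1·203 + 1·474 = 399.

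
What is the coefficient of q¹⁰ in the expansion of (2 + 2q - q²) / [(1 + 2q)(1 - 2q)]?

1792

The denominator gives the recurrence a_n = 4a_(n−2) for n ≥ 3; the numerator fixes a_0 = 2, a_1 = 2, a_2 = 7.
Iterating: 2, 2, 7, 8, 28, 32, 112, 128, 448, 512, 1792, so a_10 = 1792.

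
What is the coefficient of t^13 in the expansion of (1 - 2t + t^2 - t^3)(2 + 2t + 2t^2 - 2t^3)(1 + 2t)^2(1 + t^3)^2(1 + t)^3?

-26

(1 - 2t + t^2 - t^3) has coefficients 1,-2,1,-1 for degrees 0…3.
(2 + 2t + 2t^2 - 2t^3) has coefficients 2,2,2,-2,0,0,0,0,0,0,0,0,0,0 for degrees 0…13.
Multiplying by (1 + 2t)^2 gives running coefficients 2,10,18,14,0,-8,0,0,0,0,0,0,0,0 for degrees 0…13.
Multiplying by (1 + t^3)^2 gives running coefficients 2,10,18,18,20,28,30,10,2,14,0,-8,0,0 for degrees 0…13.
Finally multiplying by (1 + t)^3, the product of all factors after the first has coefficients 2,16,54,104,138,160,192,204,150,80,58,36,-10,-24 for degrees 0…13.
[t^13] = 1·(-24) − 2·(-10) + 1·36 − 1·58 = -26.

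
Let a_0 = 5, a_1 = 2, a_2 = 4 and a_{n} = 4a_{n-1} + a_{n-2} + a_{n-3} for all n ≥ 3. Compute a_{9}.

The ordinary generating function has denominator 1 - 4t - t^2 - t^3.
Iterating the recurrence: a_0,…,a_{9} = 5, 2, 4, 23, 98, 419, 1797, 7705, 33036, 141646.

141646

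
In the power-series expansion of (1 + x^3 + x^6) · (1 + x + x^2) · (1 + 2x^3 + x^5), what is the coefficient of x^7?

4

(1 + x^3 + x^6) has coefficients 1,0,0,1,0,0,1 for degrees 0…6.
(1 + x + x^2) has coefficients 1,1,1,0,0,0,0,0 for degrees 0…7.
Finally multiplying by (1 + 2x^3 + x^5), the product of all factors after the first has coefficients 1,1,1,2,2,3,1,1 for degrees 0…7.
[x^7] = 1·1 + 1·2 + 1·1 = 4.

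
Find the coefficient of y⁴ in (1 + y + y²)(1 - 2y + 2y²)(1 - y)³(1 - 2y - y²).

13

(1 + y + y²) has coefficients 1,1,1 for degrees 0…2.
(1 - 2y + 2y²) has coefficients 1,-2,2,0,0 for degrees 0…4.
Multiplying by (1 - y)³ gives running coefficients 1,-5,11,-13,8 for degrees 0…4.
Finally multiplying by (1 - 2y - y²), the product of all factors after the first has coefficients 1,-7,20,-30,23 for degrees 0…4.
[y⁴] = 1·23 + 1·(-30) + 1·20 = 13.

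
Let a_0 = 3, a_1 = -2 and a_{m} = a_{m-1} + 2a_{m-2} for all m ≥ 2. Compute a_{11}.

680

The ordinary generating function has denominator 1 - z - 2z^2.
Iterating the recurrence: a_0,…,a_{11} = 3, -2, 4, 0, 8, 8, 24, 40, 88, 168, 344, 680.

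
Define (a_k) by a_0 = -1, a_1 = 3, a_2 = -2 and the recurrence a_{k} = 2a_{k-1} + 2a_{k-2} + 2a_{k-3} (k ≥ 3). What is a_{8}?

32

The ordinary generating function has denominator 1 - 2q - 2q^2 - 2q^3.
Iterating the recurrence: a_0,…,a_{8} = -1, 3, -2, 0, 2, 0, 4, 12, 32.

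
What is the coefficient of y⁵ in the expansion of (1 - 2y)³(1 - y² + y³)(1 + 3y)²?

-97

(1 - 2y)³ has coefficients 1,-6,12,-8 for degrees 0…3.
(1 - y² + y³) has coefficients 1,0,-1,1,0,0 for degrees 0…5.
Finally multiplying by (1 + 3y)², the product of all factors after the first has coefficients 1,6,8,-5,-3,9 for degrees 0…5.
[y⁵] = 1·9 − 6·(-3) + 12·(-5) − 8·8 = -97.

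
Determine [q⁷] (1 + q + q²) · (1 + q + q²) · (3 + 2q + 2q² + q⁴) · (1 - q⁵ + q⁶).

(1 + q + q²) has coefficients 1,1,1 for degrees 0…2.
(1 + q + q²) has coefficients 1,1,1,0,0,0,0,0 for degrees 0…7.
Multiplying by (3 + 2q + 2q² + q⁴) gives running coefficients 3,5,7,4,3,1,1,0 for degrees 0…7.
Finally multiplying by (1 - q⁵ + q⁶), the product of all factors after the first has coefficients 3,5,7,4,3,-2,-1,-2 for degrees 0…7.
[q⁷] = 1·(-2) + 1·(-1) + 1·(-2) = -5.

-5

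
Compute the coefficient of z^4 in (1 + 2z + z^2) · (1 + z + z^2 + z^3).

(1 + 2z + z^2) has coefficients 1,2,1 for degrees 0…2.
(1 + z + z^2 + z^3) has coefficients 1,1,1,1,0 for degrees 0…4.
[z^4] = 1·0 + 2·1 + 1·1 = 3.

3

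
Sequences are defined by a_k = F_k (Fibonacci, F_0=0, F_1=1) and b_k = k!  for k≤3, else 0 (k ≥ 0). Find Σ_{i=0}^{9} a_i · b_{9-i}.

Write out a_i and b_{9-i} for i = 0,…,9 and sum the products.
Σ = 0·0 + 1·0 + 1·0 + 2·0 + 3·0 + 5·0 + 8·6 + 13·2 + 21·1 + 34·1 = 129.

129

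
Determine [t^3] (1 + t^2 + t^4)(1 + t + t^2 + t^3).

2

(1 + t^2 + t^4) has coefficients 1,0,1,0 for degrees 0…3.
(1 + t + t^2 + t^3) has coefficients 1,1,1,1 for degrees 0…3.
[t^3] = 1·1 + 1·1 = 2.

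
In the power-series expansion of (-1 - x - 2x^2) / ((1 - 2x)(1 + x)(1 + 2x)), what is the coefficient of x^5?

The denominator gives the recurrence a_n = −a_(n−1) + 4a_(n−2) + 4a_(n−3) for n ≥ 3; the numerator fixes a_0 = -1, a_1 = 0, a_2 = -6.
Iterating: -1, 0, -6, 2, -26, 10, so a_5 = 10.

10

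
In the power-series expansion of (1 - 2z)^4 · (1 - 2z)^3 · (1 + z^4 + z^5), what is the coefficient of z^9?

(1 - 2z)^4 has coefficients 1,-8,24,-32,16 for degrees 0…4.
(1 - 2z)^3 has coefficients 1,-6,12,-8,0,0,0,0,0,0 for degrees 0…9.
Finally multiplying by (1 + z^4 + z^5), the product of all factors after the first has coefficients 1,-6,12,-8,1,-5,6,4,-8,0 for degrees 0…9.
[z^9] = 1·0 − 8·(-8) + 24·4 − 32·6 + 16·(-5) = -112.

-112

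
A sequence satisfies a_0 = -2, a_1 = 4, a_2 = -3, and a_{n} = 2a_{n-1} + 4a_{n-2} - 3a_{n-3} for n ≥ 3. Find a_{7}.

656

The ordinary generating function has denominator 1 - 2q - 4q^2 + 3q^3.
Iterating the recurrence: a_0,…,a_{7} = -2, 4, -3, 16, 8, 89, 162, 656.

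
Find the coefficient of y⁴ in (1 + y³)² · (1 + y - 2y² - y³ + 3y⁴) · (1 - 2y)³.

-33

(1 + y³)² has coefficients 1,0,0,2,0 for degrees 0…4.
(1 + y - 2y² - y³ + 3y⁴) has coefficients 1,1,-2,-1,3 for degrees 0…4.
Finally multiplying by (1 - 2y)³, the product of all factors after the first has coefficients 1,-5,4,15,-23 for degrees 0…4.
[y⁴] = 1·(-23) + 2·(-5) = -33.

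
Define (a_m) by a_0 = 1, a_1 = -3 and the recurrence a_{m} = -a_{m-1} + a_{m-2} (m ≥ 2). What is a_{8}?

The ordinary generating function has denominator 1 + y - y^2.
Iterating the recurrence: a_0,…,a_{8} = 1, -3, 4, -7, 11, -18, 29, -47, 76.

76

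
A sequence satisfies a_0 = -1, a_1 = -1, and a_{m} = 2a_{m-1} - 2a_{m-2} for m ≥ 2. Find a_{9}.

-16

The ordinary generating function has denominator 1 - 2y + 2y^2.
Iterating the recurrence: a_0,…,a_{9} = -1, -1, 0, 2, 4, 4, 0, -8, -16, -16.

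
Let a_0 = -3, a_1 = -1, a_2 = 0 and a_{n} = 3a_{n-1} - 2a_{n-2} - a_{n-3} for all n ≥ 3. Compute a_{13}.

-1821

The ordinary generating function has denominator 1 - 3z + 2z^2 + z^3.
Iterating the recurrence: a_0,…,a_{13} = -3, -1, 0, 5, 16, 38, 77, 139, 225, 320, 371, 248, -318, -1821.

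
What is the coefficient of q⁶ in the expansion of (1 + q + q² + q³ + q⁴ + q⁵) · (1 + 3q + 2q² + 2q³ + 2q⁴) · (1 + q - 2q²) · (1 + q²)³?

(1 + q + q² + q³ + q⁴ + q⁵) has coefficients 1,1,1,1,1,1 for degrees 0…5.
(1 + 3q + 2q² + 2q³ + 2q⁴) has coefficients 1,3,2,2,2,0,0 for degrees 0…6.
Multiplying by (1 + q - 2q²) gives running coefficients 1,4,3,-2,0,-2,-4 for degrees 0…6.
Finally multiplying by (1 + q²)³, the product of all factors after the first has coefficients 1,4,6,10,12,4,6 for degrees 0…6.
[q⁶] = 1·6 + 1·4 + 1·12 + 1·10 + 1·6 + 1·4 = 42.

42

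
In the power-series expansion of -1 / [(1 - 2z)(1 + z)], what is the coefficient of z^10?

Partial fractions give a closed form: a_n = (-2/3)·2^n + (-1/3)·(-1)^n.
At n = 10: a_10 = -683.

-683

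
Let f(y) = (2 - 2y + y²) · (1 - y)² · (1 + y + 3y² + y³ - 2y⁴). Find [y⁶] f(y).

(2 - 2y + y²) has coefficients 2,-2,1 for degrees 0…2.
(1 - y)² has coefficients 1,-2,1,0,0,0,0 for degrees 0…6.
Finally multiplying by (1 + y + 3y² + y³ - 2y⁴), the product of all factors after the first has coefficients 1,-1,2,-4,-1,5,-2 for degrees 0…6.
[y⁶] = 2·(-2) − 2·5 + 1·(-1) = -15.

-15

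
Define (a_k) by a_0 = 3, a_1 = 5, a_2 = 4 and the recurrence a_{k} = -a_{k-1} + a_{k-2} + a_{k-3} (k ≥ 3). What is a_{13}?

The ordinary generating function has denominator 1 + x - x^2 - x^3.
Iterating the recurrence: a_0,…,a_{13} = 3, 5, 4, 4, 5, 3, 6, 2, 7, 1, 8, 0, 9, -1.

-1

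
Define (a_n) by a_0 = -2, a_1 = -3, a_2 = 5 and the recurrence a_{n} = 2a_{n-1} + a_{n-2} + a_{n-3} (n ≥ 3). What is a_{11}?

9100

The ordinary generating function has denominator 1 - 2x - x^2 - x^3.
Iterating the recurrence: a_0,…,a_{11} = -2, -3, 5, 5, 12, 34, 85, 216, 551, 1403, 3573, 9100.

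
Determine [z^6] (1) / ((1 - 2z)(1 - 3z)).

2059

The denominator gives the recurrence a_n = 5a_(n−1) − 6a_(n−2) for n ≥ 2; the numerator fixes a_0 = 1, a_1 = 5.
Iterating: 1, 5, 19, 65, 211, 665, 2059, so a_6 = 2059.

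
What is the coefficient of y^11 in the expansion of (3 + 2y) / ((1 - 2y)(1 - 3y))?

1932233

The denominator gives the recurrence a_n = 5a_(n−1) − 6a_(n−2) for n ≥ 2; the numerator fixes a_0 = 3, a_1 = 17.
Iterating: 3, 17, 67, 233, 763, 2417, 7507, 23033, 70123, 212417, 641347, 1932233, so a_11 = 1932233.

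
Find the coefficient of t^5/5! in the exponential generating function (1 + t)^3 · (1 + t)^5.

6720

The EGF product rule gives c_5 = Σ_{k_1+k_2=5} C(5; k_1,k_2) · ∏ g_i(k_i), where (1+t)^3 gives the falling factorial (3)_k; (1+t)^5 gives the falling factorial (5)_k.
g_1(k) for k = 0…5: 1, 3, 6, 6, 0, 0.
g_2(k) for k = 0…5: 1, 5, 20, 60, 120, 120.
c_5 = Σ_k C(5,k)·g_1(k)·g_2(5−k) = 1·1·120 + 5·3·120 + 10·6·60 + 10·6·20 = 120 + 1800 + 3600 + 1200 = 6720.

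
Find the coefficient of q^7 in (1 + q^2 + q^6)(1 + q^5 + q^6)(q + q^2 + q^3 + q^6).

3

(1 + q^2 + q^6) has coefficients 1,0,1,0,0,0,1 for degrees 0…6.
(1 + q^5 + q^6) has coefficients 1,0,0,0,0,1,1,0 for degrees 0…7.
Finally multiplying by (q + q^2 + q^3 + q^6), the product of all factors after the first has coefficients 0,1,1,1,0,0,2,2 for degrees 0…7.
[q^7] = 1·2 + 1·0 + 1·1 = 3.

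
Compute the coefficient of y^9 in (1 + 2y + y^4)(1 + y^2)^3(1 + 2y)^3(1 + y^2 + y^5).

(1 + 2y + y^4) has coefficients 1,2,0,0,1 for degrees 0…4.
(1 + y^2)^3 has coefficients 1,0,3,0,3,0,1,0,0,0 for degrees 0…9.
Multiplying by (1 + 2y)^3 gives running coefficients 1,6,15,26,39,42,37,30,12,8 for degrees 0…9.
Finally multiplying by (1 + y^2 + y^5), the product of all factors after the first has coefficients 1,6,16,32,54,69,82,87,75,77 for degrees 0…9.
[y^9] = 1·77 + 2·75 + 1·69 = 296.

296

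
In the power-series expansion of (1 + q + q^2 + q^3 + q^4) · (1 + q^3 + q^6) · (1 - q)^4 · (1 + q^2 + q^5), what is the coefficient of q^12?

(1 + q + q^2 + q^3 + q^4) has coefficients 1,1,1,1,1 for degrees 0…4.
(1 + q^3 + q^6) has coefficients 1,0,0,1,0,0,1,0,0,0,0,0,0 for degrees 0…12.
Multiplying by (1 - q)^4 gives running coefficients 1,-4,6,-3,-3,6,-3,-3,6,-4,1,0,0 for degrees 0…12.
Finally multiplying by (1 + q^2 + q^5), the product of all factors after the first has coefficients 1,-4,7,-7,3,4,-10,9,0,-10,13,-7,-2 for degrees 0…12.
[q^12] = 1·(-2) + 1·(-7) + 1·13 + 1·(-10) + 1·0 = -6.

-6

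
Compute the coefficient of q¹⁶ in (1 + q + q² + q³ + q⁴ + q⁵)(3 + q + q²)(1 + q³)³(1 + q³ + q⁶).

(1 + q + q² + q³ + q⁴ + q⁵) has coefficients 1,1,1,1,1,1 for degrees 0…5.
(3 + q + q²) has coefficients 3,1,1,0,0,0,0,0,0,0,0,0,0,0,0,0,0 for degrees 0…16.
Multiplying by (1 + q³)³ gives running coefficients 3,1,1,9,3,3,9,3,3,3,1,1,0,0,0,0,0 for degrees 0…16.
Finally multiplying by (1 + q³ + q⁶), the product of all factors after the first has coefficients 3,1,1,12,4,4,21,7,7,21,7,7,12,4,4,3,1 for degrees 0…16.
[q¹⁶] = 1·1 + 1·3 + 1·4 + 1·4 + 1·12 + 1·7 = 31.

31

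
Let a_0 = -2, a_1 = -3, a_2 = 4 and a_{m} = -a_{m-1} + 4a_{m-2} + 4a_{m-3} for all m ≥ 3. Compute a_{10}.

The ordinary generating function has denominator 1 + t - 4t^2 - 4t^3.
Iterating the recurrence: a_0,…,a_{10} = -2, -3, 4, -24, 28, -108, 124, -444, 508, -1788, 2044.

2044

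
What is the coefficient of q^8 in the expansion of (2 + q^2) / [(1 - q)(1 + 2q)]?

The denominator gives the recurrence a_n = −a_(n−1) + 2a_(n−2) for n ≥ 3; the numerator fixes a_0 = 2, a_1 = -2, a_2 = 7.
Iterating: 2, -2, 7, -11, 25, -47, 97, -191, 385, so a_8 = 385.

385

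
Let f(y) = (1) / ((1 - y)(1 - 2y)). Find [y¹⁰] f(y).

2047

The denominator gives the recurrence a_n = 3a_(n−1) − 2a_(n−2) for n ≥ 3; the numerator fixes a_0 = 1, a_1 = 3, a_2 = 7.
Iterating: 1, 3, 7, 15, 31, 63, 127, 255, 511, 1023, 2047, so a_10 = 2047.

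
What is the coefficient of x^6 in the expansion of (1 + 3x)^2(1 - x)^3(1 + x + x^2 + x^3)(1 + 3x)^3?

(1 + 3x)^2 has coefficients 1,6,9 for degrees 0…2.
(1 - x)^3 has coefficients 1,-3,3,-1,0,0,0 for degrees 0…6.
Multiplying by (1 + x + x^2 + x^3) gives running coefficients 1,-2,1,0,-1,2,-1 for degrees 0…6.
Finally multiplying by (1 + 3x)^3, the product of all factors after the first has coefficients 1,7,10,-18,-28,20,-10 for degrees 0…6.
[x^6] = 1·(-10) + 6·20 + 9·(-28) = -142.

-142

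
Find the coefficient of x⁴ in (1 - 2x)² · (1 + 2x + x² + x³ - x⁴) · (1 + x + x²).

(1 - 2x)² has coefficients 1,-4,4 for degrees 0…2.
(1 + 2x + x² + x³ - x⁴) has coefficients 1,2,1,1,-1 for degrees 0…4.
Finally multiplying by (1 + x + x²), the product of all factors after the first has coefficients 1,3,4,4,1 for degrees 0…4.
[x⁴] = 1·1 − 4·4 + 4·4 = 1.

1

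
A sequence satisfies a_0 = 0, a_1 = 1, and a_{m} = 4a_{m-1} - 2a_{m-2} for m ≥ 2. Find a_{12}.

887040

The ordinary generating function has denominator 1 - 4q + 2q^2.
Iterating the recurrence: a_0,…,a_{12} = 0, 1, 4, 14, 48, 164, 560, 1912, 6528, 22288, 76096, 259808, 887040.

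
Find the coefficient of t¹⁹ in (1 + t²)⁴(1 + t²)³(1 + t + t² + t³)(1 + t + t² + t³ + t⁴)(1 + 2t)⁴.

(1 + t²)⁴ has coefficients 1,0,4,0,6,0,4,0,1 for degrees 0…8.
(1 + t²)³ has coefficients 1,0,3,0,3,0,1,0,0,0,0,0,0,0,0,0,0,0,0,0 for degrees 0…19.
Multiplying by (1 + t + t² + t³) gives running coefficients 1,1,4,4,6,6,4,4,1,1,0,0,0,0,0,0,0,0,0,0 for degrees 0…19.
Multiplying by (1 + t + t² + t³ + t⁴) gives running coefficients 1,2,6,10,16,21,24,24,21,16,10,6,2,1,0,0,0,0,0,0 for degrees 0…19.
Finally multiplying by (1 + 2t)⁴, the product of all factors after the first has coefficients 1,10,46,138,320,613,992,1392,1717,1864,1794,1526,1138,737,408,184,64,16,0,0 for degrees 0…19.
[t¹⁹] = 1·0 + 4·16 + 6·184 + 4·737 + 1·1526 = 5642.

5642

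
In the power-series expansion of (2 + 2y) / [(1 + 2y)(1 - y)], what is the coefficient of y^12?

2732

The denominator gives the recurrence a_n = −a_(n−1) + 2a_(n−2) for n ≥ 3; the numerator fixes a_0 = 2, a_1 = 0, a_2 = 4.
Iterating: 2, 0, 4, -4, 12, -20, 44, -84, 172, -340, 684, -1364, 2732, so a_12 = 2732.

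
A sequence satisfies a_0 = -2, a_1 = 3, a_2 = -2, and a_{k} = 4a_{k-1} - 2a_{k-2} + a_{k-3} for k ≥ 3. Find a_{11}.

-370570

The ordinary generating function has denominator 1 - 4y + 2y^2 - y^3.
Iterating the recurrence: a_0,…,a_{11} = -2, 3, -2, -16, -57, -198, -694, -2437, -8558, -30052, -105529, -370570.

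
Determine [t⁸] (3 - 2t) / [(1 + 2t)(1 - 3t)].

9595

Partial fractions give a closed form: a_n = (8/5)·(-2)^n + (7/5)·3^n.
At n = 8: a_8 = 9595.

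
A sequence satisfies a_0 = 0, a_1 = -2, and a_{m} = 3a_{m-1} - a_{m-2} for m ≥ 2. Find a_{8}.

The ordinary generating function has denominator 1 - 3x + x^2.
Iterating the recurrence: a_0,…,a_{8} = 0, -2, -6, -16, -42, -110, -288, -754, -1974.

-1974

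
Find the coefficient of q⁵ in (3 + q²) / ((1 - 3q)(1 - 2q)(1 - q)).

Partial fractions give a closed form: a_n = (14)·3^n + (-13)·2^n + (2)·1^n.
At n = 5: a_5 = 2988.

2988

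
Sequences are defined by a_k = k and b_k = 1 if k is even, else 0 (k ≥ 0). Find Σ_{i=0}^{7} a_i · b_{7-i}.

The convolution is the x^7 coefficient of A(x)B(x).
Σ = 0·0 + 1·1 + 2·0 + 3·1 + 4·0 + 5·1 + 6·0 + 7·1 = 16.

16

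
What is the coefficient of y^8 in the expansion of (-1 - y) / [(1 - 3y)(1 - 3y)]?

The denominator gives the recurrence a_n = 6a_(n−1) − 9a_(n−2) for n ≥ 2; the numerator fixes a_0 = -1, a_1 = -7.
Iterating: -1, -7, -33, -135, -513, -1863, -6561, -22599, -76545, so a_8 = -76545.

-76545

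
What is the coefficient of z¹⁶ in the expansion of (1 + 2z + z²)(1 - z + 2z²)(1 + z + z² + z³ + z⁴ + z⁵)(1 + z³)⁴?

(1 + 2z + z²) has coefficients 1,2,1 for degrees 0…2.
(1 - z + 2z²) has coefficients 1,-1,2,0,0,0,0,0,0,0,0,0,0,0,0,0,0 for degrees 0…16.
Multiplying by (1 + z + z² + z³ + z⁴ + z⁵) gives running coefficients 1,0,2,2,2,2,1,2,0,0,0,0,0,0,0,0,0 for degrees 0…16.
Finally multiplying by (1 + z³)⁴, the product of all factors after the first has coefficients 1,0,2,6,2,10,15,10,20,20,20,20,15,20,10,6,10 for degrees 0…16.
[z¹⁶] = 1·10 + 2·6 + 1·10 = 32.

32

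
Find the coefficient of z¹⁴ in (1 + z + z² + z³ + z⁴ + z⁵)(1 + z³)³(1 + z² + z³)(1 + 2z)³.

280

(1 + z + z² + z³ + z⁴ + z⁵) has coefficients 1,1,1,1,1,1 for degrees 0…5.
(1 + z³)³ has coefficients 1,0,0,3,0,0,3,0,0,1,0,0,0,0,0 for degrees 0…14.
Multiplying by (1 + z² + z³) gives running coefficients 1,0,1,4,0,3,6,0,3,4,0,1,1,0,0 for degrees 0…14.
Finally multiplying by (1 + 2z)³, the product of all factors after the first has coefficients 1,6,13,18,36,59,56,72,99,70,60,73,39,18,20 for degrees 0…14.
[z¹⁴] = 1·20 + 1·18 + 1·39 + 1·73 + 1·60 + 1·70 = 280.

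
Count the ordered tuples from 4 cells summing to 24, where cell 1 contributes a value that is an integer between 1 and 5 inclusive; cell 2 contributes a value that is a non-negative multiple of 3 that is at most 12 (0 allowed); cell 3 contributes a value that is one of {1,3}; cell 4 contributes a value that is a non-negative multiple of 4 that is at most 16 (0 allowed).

The generating function for the choices is (t + t^2 + t^3 + t^4 + t^5)·(1 + t^3 + t^6 + t^9 + t^12)·(t + t^3)·(1 + t^4 + t^8 + t^12 + t^16); the count is [t^24].
(t + t^2 + t^3 + t^4 + t^5) has coefficients 0,1,1,1,1,1 for degrees 0…5.
(1 + t^3 + t^6 + t^9 + t^12) has coefficients 1,0,0,1,0,0,1,0,0,1,0,0,1,0,0,0,0,0,0,0,0,0,0,0,0 for degrees 0…24.
Multiplying by (t + t^3) gives running coefficients 0,1,0,1,1,0,1,1,0,1,1,0,1,1,0,1,0,0,0,0,0,0,0,0,0 for degrees 0…24.
Finally multiplying by (1 + t^4 + t^8 + t^12 + t^16), the product of all factors after the first has coefficients 0,1,0,1,1,1,1,2,1,2,2,2,2,3,2,3,2,3,2,3,2,2,2,2,1 for degrees 0…24.
[t^24] = 1·2 + 1·2 + 1·2 + 1·2 + 1·3 = 11.

11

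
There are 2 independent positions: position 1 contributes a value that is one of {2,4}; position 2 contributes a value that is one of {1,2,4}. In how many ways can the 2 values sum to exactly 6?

2

The generating function for the choices is (x² + x⁴)·(x + x² + x⁴); the count is [x⁶].
(x² + x⁴) has coefficients 0,0,1,0,1 for degrees 0…4.
(x + x² + x⁴) has coefficients 0,1,1,0,1,0,0 for degrees 0…6.
[x⁶] = 1·1 + 1·1 = 2.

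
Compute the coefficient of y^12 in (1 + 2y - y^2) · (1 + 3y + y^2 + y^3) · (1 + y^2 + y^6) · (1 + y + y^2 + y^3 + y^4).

6

(1 + 2y - y^2) has coefficients 1,2,-1 for degrees 0…2.
(1 + 3y + y^2 + y^3) has coefficients 1,3,1,1,0,0,0,0,0,0,0,0,0 for degrees 0…12.
Multiplying by (1 + y^2 + y^6) gives running coefficients 1,3,2,4,1,1,1,3,1,1,0,0,0 for degrees 0…12.
Finally multiplying by (1 + y + y^2 + y^3 + y^4), the product of all factors after the first has coefficients 1,4,6,10,11,11,9,10,7,7,6,5,2 for degrees 0…12.
[y^12] = 1·2 + 2·5 − 1·6 = 6.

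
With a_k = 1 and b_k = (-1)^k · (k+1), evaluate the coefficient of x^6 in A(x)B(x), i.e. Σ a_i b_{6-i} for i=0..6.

4

This is [x^6] in the product of the two ordinary generating functions.
Σ = 1·7 + 1·(-6) + 1·5 + 1·(-4) + 1·3 + 1·(-2) + 1·1 = 4.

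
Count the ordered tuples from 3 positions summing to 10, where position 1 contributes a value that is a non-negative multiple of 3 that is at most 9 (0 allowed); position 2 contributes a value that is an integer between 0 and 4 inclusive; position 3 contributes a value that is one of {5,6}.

The generating function for the choices is (1 + z^3 + z^6 + z^9)·(1 + z + z^2 + z^3 + z^4)·(z^5 + z^6); the count is [z^10].
(1 + z^3 + z^6 + z^9) has coefficients 1,0,0,1,0,0,1,0,0,1 for degrees 0…9.
(1 + z + z^2 + z^3 + z^4) has coefficients 1,1,1,1,1,0,0,0,0,0,0 for degrees 0…10.
Finally multiplying by (z^5 + z^6), the product of all factors after the first has coefficients 0,0,0,0,0,1,2,2,2,2,1 for degrees 0…10.
[z^10] = 1·1 + 1·2 + 1·0 + 1·0 = 3.

3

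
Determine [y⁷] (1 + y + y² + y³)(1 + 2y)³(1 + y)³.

110

(1 + y + y² + y³) has coefficients 1,1,1,1 for degrees 0…3.
(1 + 2y)³ has coefficients 1,6,12,8,0,0,0,0 for degrees 0…7.
Finally multiplying by (1 + y)³, the product of all factors after the first has coefficients 1,9,33,63,66,36,8,0 for degrees 0…7.
[y⁷] = 1·0 + 1·8 + 1·36 + 1·66 = 110.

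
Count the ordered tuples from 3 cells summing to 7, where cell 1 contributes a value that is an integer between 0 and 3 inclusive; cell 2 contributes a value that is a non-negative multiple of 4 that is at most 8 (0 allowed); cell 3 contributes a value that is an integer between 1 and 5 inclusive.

5

The generating function for the choices is (1 + z + z^2 + z^3)·(1 + z^4 + z^8)·(z + z^2 + z^3 + z^4 + z^5); the count is [z^7].
(1 + z + z^2 + z^3) has coefficients 1,1,1,1 for degrees 0…3.
(1 + z^4 + z^8) has coefficients 1,0,0,0,1,0,0,0 for degrees 0…7.
Finally multiplying by (z + z^2 + z^3 + z^4 + z^5), the product of all factors after the first has coefficients 0,1,1,1,1,2,1,1 for degrees 0…7.
[z^7] = 1·1 + 1·1 + 1·2 + 1·1 = 5.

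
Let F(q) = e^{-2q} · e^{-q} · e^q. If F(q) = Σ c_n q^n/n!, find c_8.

256

The EGF product rule gives c_8 = Σ_{k_1+k_2+k_3=8} C(8; k_1,k_2,k_3) · ∏ g_i(k_i), where e^{-2q} gives (-2)^k; e^{-q} gives (-1)^k; e^q gives (1)^k.
g_1(k) for k = 0…8: 1, -2, 4, -8, 16, -32, 64, -128, 256.
g_2(k) for k = 0…8: 1, -1, 1, -1, 1, -1, 1, -1, 1.
g_3(k) for k = 0…8: 1, 1, 1, 1, 1, 1, 1, 1, 1.
First combine the last two factors: h(k) = Σ_j C(k,j)·g_2(j)·g_3(k−j) for k = 0…8: 1, 0, 0, 0, 0, 0, 0, 0, 0.
c_8 = Σ_k C(8,k)·g_1(k)·h(8−k) = 1·256·1 = 256.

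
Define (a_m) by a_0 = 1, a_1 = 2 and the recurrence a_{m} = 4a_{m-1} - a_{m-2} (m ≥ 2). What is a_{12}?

3650401

The ordinary generating function has denominator 1 - 4t + t^2.
Iterating the recurrence: a_0,…,a_{12} = 1, 2, 7, 26, 97, 362, 1351, 5042, 18817, 70226, 262087, 978122, 3650401.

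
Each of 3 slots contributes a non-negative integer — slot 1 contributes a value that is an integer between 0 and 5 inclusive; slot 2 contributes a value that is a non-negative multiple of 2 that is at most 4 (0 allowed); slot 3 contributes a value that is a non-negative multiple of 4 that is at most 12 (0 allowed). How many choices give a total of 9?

5

The generating function for the choices is (1 + y + y² + y³ + y⁴ + y⁵)·(1 + y² + y⁴)·(1 + y⁴ + y⁸ + y¹²); the count is [y⁹].
(1 + y + y² + y³ + y⁴ + y⁵) has coefficients 1,1,1,1,1,1 for degrees 0…5.
(1 + y² + y⁴) has coefficients 1,0,1,0,1,0,0,0,0,0 for degrees 0…9.
Finally multiplying by (1 + y⁴ + y⁸ + y¹²), the product of all factors after the first has coefficients 1,0,1,0,2,0,1,0,2,0 for degrees 0…9.
[y⁹] = 1·0 + 1·2 + 1·0 + 1·1 + 1·0 + 1·2 = 5.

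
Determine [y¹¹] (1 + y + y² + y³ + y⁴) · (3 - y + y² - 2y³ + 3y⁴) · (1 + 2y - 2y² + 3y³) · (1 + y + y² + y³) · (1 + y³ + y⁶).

(1 + y + y² + y³ + y⁴) has coefficients 1,1,1,1,1 for degrees 0…4.
(3 - y + y² - 2y³ + 3y⁴) has coefficients 3,-1,1,-2,3,0,0,0,0,0,0,0 for degrees 0…11.
Multiplying by (1 + 2y - 2y² + 3y³) gives running coefficients 3,5,-7,11,-6,13,-12,9,0,0,0,0 for degrees 0…11.
Multiplying by (1 + y + y² + y³) gives running coefficients 3,8,1,12,3,11,6,4,10,-3,9,0 for degrees 0…11.
Finally multiplying by (1 + y³ + y⁶), the product of all factors after the first has coefficients 3,8,1,15,11,12,21,15,22,15,16,21 for degrees 0…11.
[y¹¹] = 1·21 + 1·16 + 1·15 + 1·22 + 1·15 = 89.

89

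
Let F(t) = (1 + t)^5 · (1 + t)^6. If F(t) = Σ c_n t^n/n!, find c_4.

The EGF product rule gives c_4 = Σ_{k_1+k_2=4} C(4; k_1,k_2) · ∏ g_i(k_i), where (1+t)^5 gives the falling factorial (5)_k; (1+t)^6 gives the falling factorial (6)_k.
g_1(k) for k = 0…4: 1, 5, 20, 60, 120.
g_2(k) for k = 0…4: 1, 6, 30, 120, 360.
c_4 = Σ_k C(4,k)·g_1(k)·g_2(4−k) = 1·1·360 + 4·5·120 + 6·20·30 + 4·60·6 + 1·120·1 = 360 + 2400 + 3600 + 1440 + 120 = 7920.

7920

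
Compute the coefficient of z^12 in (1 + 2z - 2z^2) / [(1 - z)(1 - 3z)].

The denominator gives the recurrence a_n = 4a_(n−1) − 3a_(n−2) for n ≥ 3; the numerator fixes a_0 = 1, a_1 = 6, a_2 = 19.
Iterating: 1, 6, 19, 58, 175, 526, 1579, 4738, 14215, 42646, 127939, 383818, 1151455, so a_12 = 1151455.

1151455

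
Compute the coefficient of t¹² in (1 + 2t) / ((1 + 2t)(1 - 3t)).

Partial fractions give a closed form: a_n = (1)·3^n.
At n = 12: a_12 = 531441.

531441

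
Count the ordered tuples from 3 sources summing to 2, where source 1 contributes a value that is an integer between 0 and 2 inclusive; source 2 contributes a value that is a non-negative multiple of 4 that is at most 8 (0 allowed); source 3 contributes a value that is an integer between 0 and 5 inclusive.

The generating function for the choices is (1 + q + q²)·(1 + q⁴ + q⁸)·(1 + q + q² + q³ + q⁴ + q⁵); the count is [q²].
(1 + q + q²) has coefficients 1,1,1 for degrees 0…2.
(1 + q⁴ + q⁸) has coefficients 1,0,0 for degrees 0…2.
Finally multiplying by (1 + q + q² + q³ + q⁴ + q⁵), the product of all factors after the first has coefficients 1,1,1 for degrees 0…2.
[q²] = 1·1 + 1·1 + 1·1 = 3.

3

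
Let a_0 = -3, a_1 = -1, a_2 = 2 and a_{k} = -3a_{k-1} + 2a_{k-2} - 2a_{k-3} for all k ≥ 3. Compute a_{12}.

404472

The ordinary generating function has denominator 1 + 3x - 2x^2 + 2x^3.
Iterating the recurrence: a_0,…,a_{12} = -3, -1, 2, -2, 12, -44, 160, -592, 2184, -8056, 29720, -109640, 404472.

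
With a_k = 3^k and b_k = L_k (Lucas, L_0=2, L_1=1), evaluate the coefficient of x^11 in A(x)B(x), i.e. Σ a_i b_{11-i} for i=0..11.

Write out a_i and b_{11-i} for i = 0,…,11 and sum the products.
Σ = 1·199 + 3·123 + 9·76 + 27·47 + 81·29 + 243·18 + 729·11 + 2187·7 + 6561·4 + 19683·3 + 59049·1 + 177147·2 = 531208.

531208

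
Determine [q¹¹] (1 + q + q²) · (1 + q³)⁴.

4

(1 + q + q²) has coefficients 1,1,1 for degrees 0…2.
(1 + q³)⁴ has coefficients 1,0,0,4,0,0,6,0,0,4,0,0 for degrees 0…11.
[q¹¹] = 1·0 + 1·0 + 1·4 = 4.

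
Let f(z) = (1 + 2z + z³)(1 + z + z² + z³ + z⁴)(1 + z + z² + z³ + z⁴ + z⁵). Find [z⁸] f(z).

(1 + 2z + z³) has coefficients 1,2,0,1 for degrees 0…3.
(1 + z + z² + z³ + z⁴) has coefficients 1,1,1,1,1,0,0,0,0 for degrees 0…8.
Finally multiplying by (1 + z + z² + z³ + z⁴ + z⁵), the product of all factors after the first has coefficients 1,2,3,4,5,5,4,3,2 for degrees 0…8.
[z⁸] = 1·2 + 2·3 + 1·5 = 13.

13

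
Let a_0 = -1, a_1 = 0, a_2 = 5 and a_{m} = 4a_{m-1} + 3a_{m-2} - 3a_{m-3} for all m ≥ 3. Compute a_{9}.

200891

The ordinary generating function has denominator 1 - 4x - 3x^2 + 3x^3.
Iterating the recurrence: a_0,…,a_{9} = -1, 0, 5, 23, 107, 482, 2180, 9845, 44474, 200891.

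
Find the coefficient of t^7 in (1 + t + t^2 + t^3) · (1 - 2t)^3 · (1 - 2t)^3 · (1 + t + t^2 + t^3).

140

(1 + t + t^2 + t^3) has coefficients 1,1,1,1 for degrees 0…3.
(1 - 2t)^3 has coefficients 1,-6,12,-8,0,0,0,0 for degrees 0…7.
Multiplying by (1 - 2t)^3 gives running coefficients 1,-12,60,-160,240,-192,64,0 for degrees 0…7.
Finally multiplying by (1 + t + t^2 + t^3), the product of all factors after the first has coefficients 1,-11,49,-111,128,-52,-48,112 for degrees 0…7.
[t^7] = 1·112 + 1·(-48) + 1·(-52) + 1·128 = 140.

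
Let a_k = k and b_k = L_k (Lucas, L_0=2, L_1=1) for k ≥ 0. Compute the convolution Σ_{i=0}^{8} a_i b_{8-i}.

This is [x^8] in the product of the two ordinary generating functions.
Σ = 0·47 + 1·29 + 2·18 + 3·11 + 4·7 + 5·4 + 6·3 + 7·1 + 8·2 = 187.

187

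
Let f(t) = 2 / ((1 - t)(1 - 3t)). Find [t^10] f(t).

177146

The denominator gives the recurrence a_n = 4a_(n−1) − 3a_(n−2) for n ≥ 2; the numerator fixes a_0 = 2, a_1 = 8.
Iterating: 2, 8, 26, 80, 242, 728, 2186, 6560, 19682, 59048, 177146, so a_10 = 177146.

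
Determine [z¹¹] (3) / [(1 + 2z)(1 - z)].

Partial fractions give a closed form: a_n = (2)·(-2)^n + (1)·1^n.
At n = 11: a_11 = -4095.

-4095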